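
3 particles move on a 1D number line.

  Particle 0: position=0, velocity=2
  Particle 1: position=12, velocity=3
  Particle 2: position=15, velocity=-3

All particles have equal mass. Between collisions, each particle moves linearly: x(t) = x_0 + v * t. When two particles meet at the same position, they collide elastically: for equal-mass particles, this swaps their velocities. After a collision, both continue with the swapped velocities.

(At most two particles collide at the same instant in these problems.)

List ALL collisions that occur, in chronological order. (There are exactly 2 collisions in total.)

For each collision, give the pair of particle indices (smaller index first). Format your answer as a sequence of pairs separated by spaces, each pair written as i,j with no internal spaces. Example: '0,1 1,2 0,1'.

Answer: 1,2 0,1

Derivation:
Collision at t=1/2: particles 1 and 2 swap velocities; positions: p0=1 p1=27/2 p2=27/2; velocities now: v0=2 v1=-3 v2=3
Collision at t=3: particles 0 and 1 swap velocities; positions: p0=6 p1=6 p2=21; velocities now: v0=-3 v1=2 v2=3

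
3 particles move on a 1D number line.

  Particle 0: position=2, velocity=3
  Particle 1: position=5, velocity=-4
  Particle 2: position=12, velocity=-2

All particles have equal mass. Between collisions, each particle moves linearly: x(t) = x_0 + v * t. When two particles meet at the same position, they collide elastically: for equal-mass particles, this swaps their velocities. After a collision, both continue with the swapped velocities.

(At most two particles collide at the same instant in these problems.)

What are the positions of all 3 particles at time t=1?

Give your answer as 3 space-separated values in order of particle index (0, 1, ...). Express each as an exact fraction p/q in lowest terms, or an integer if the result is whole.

Collision at t=3/7: particles 0 and 1 swap velocities; positions: p0=23/7 p1=23/7 p2=78/7; velocities now: v0=-4 v1=3 v2=-2
Advance to t=1 (no further collisions before then); velocities: v0=-4 v1=3 v2=-2; positions = 1 5 10

Answer: 1 5 10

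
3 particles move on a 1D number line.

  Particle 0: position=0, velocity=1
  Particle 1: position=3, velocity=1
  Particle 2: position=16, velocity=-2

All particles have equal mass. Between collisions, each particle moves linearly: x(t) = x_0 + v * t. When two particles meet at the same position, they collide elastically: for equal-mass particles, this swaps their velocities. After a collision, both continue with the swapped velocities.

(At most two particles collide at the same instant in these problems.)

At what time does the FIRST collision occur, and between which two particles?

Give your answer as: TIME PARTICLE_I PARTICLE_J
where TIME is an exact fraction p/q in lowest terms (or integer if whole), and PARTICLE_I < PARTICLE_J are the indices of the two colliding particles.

Answer: 13/3 1 2

Derivation:
Pair (0,1): pos 0,3 vel 1,1 -> not approaching (rel speed 0 <= 0)
Pair (1,2): pos 3,16 vel 1,-2 -> gap=13, closing at 3/unit, collide at t=13/3
Earliest collision: t=13/3 between 1 and 2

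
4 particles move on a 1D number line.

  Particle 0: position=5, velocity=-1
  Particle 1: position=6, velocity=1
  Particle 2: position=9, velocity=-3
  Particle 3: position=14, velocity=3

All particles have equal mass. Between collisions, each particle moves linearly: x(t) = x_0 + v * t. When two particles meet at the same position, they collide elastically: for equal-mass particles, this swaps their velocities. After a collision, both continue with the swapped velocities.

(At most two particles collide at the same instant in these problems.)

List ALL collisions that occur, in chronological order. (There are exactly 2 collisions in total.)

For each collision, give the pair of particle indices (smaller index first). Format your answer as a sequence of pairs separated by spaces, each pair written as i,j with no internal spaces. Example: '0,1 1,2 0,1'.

Answer: 1,2 0,1

Derivation:
Collision at t=3/4: particles 1 and 2 swap velocities; positions: p0=17/4 p1=27/4 p2=27/4 p3=65/4; velocities now: v0=-1 v1=-3 v2=1 v3=3
Collision at t=2: particles 0 and 1 swap velocities; positions: p0=3 p1=3 p2=8 p3=20; velocities now: v0=-3 v1=-1 v2=1 v3=3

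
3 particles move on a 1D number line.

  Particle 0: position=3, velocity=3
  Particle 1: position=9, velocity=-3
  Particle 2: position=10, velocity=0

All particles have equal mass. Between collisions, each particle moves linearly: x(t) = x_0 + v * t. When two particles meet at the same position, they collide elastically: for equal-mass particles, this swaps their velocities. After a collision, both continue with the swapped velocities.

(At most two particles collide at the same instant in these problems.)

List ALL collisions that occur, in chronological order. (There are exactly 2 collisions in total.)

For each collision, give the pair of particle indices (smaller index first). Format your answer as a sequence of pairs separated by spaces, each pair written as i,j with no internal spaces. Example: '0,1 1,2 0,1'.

Answer: 0,1 1,2

Derivation:
Collision at t=1: particles 0 and 1 swap velocities; positions: p0=6 p1=6 p2=10; velocities now: v0=-3 v1=3 v2=0
Collision at t=7/3: particles 1 and 2 swap velocities; positions: p0=2 p1=10 p2=10; velocities now: v0=-3 v1=0 v2=3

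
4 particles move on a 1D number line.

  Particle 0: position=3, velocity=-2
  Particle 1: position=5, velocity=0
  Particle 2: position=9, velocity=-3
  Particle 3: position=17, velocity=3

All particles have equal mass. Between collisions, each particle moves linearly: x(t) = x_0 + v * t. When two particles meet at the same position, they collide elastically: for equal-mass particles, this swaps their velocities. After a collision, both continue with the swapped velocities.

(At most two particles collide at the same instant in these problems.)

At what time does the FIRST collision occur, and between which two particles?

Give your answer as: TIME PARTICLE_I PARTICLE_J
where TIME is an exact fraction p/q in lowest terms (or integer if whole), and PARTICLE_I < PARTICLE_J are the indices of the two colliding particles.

Answer: 4/3 1 2

Derivation:
Pair (0,1): pos 3,5 vel -2,0 -> not approaching (rel speed -2 <= 0)
Pair (1,2): pos 5,9 vel 0,-3 -> gap=4, closing at 3/unit, collide at t=4/3
Pair (2,3): pos 9,17 vel -3,3 -> not approaching (rel speed -6 <= 0)
Earliest collision: t=4/3 between 1 and 2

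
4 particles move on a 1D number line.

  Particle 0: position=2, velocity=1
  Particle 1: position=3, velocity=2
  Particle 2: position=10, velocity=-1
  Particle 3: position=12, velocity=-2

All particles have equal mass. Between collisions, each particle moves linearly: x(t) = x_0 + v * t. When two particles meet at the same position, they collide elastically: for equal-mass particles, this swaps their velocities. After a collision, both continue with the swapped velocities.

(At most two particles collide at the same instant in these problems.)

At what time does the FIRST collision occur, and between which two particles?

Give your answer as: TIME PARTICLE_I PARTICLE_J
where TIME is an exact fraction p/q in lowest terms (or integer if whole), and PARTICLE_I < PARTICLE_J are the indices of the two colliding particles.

Answer: 2 2 3

Derivation:
Pair (0,1): pos 2,3 vel 1,2 -> not approaching (rel speed -1 <= 0)
Pair (1,2): pos 3,10 vel 2,-1 -> gap=7, closing at 3/unit, collide at t=7/3
Pair (2,3): pos 10,12 vel -1,-2 -> gap=2, closing at 1/unit, collide at t=2
Earliest collision: t=2 between 2 and 3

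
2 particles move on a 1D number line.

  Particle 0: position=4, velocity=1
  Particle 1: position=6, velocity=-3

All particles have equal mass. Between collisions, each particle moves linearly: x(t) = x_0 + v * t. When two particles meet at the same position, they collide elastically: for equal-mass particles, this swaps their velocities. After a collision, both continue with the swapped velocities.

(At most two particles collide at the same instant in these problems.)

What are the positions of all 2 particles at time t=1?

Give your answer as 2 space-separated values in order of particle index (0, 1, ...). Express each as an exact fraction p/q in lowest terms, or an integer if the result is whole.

Collision at t=1/2: particles 0 and 1 swap velocities; positions: p0=9/2 p1=9/2; velocities now: v0=-3 v1=1
Advance to t=1 (no further collisions before then); velocities: v0=-3 v1=1; positions = 3 5

Answer: 3 5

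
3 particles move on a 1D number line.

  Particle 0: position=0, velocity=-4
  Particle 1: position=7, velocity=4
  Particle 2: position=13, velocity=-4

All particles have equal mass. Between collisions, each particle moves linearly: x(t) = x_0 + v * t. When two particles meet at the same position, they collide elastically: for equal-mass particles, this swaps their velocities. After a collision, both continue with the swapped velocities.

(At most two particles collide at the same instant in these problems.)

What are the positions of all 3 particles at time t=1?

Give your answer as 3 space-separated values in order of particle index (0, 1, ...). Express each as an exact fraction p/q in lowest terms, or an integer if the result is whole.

Collision at t=3/4: particles 1 and 2 swap velocities; positions: p0=-3 p1=10 p2=10; velocities now: v0=-4 v1=-4 v2=4
Advance to t=1 (no further collisions before then); velocities: v0=-4 v1=-4 v2=4; positions = -4 9 11

Answer: -4 9 11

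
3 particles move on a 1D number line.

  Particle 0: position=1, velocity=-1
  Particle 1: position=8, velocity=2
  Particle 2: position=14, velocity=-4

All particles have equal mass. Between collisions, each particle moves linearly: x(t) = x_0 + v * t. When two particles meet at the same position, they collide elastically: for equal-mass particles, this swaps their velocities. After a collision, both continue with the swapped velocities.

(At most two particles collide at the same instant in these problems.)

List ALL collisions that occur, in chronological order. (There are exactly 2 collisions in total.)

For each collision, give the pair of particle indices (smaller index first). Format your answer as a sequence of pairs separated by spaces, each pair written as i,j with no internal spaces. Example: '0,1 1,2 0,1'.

Collision at t=1: particles 1 and 2 swap velocities; positions: p0=0 p1=10 p2=10; velocities now: v0=-1 v1=-4 v2=2
Collision at t=13/3: particles 0 and 1 swap velocities; positions: p0=-10/3 p1=-10/3 p2=50/3; velocities now: v0=-4 v1=-1 v2=2

Answer: 1,2 0,1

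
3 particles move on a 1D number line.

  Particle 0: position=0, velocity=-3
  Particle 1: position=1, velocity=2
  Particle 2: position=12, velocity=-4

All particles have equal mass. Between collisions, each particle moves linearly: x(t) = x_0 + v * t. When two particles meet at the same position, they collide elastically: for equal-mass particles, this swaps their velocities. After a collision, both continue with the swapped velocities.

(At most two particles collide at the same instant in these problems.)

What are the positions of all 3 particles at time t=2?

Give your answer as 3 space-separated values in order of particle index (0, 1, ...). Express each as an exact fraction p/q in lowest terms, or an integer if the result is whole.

Answer: -6 4 5

Derivation:
Collision at t=11/6: particles 1 and 2 swap velocities; positions: p0=-11/2 p1=14/3 p2=14/3; velocities now: v0=-3 v1=-4 v2=2
Advance to t=2 (no further collisions before then); velocities: v0=-3 v1=-4 v2=2; positions = -6 4 5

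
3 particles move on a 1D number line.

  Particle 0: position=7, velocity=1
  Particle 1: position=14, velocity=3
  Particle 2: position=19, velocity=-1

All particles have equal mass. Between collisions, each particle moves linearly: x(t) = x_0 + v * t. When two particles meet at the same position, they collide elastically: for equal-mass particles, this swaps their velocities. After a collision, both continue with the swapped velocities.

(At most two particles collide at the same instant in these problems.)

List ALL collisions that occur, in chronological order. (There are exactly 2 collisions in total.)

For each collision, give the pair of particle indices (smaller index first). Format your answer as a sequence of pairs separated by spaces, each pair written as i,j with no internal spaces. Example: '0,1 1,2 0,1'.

Collision at t=5/4: particles 1 and 2 swap velocities; positions: p0=33/4 p1=71/4 p2=71/4; velocities now: v0=1 v1=-1 v2=3
Collision at t=6: particles 0 and 1 swap velocities; positions: p0=13 p1=13 p2=32; velocities now: v0=-1 v1=1 v2=3

Answer: 1,2 0,1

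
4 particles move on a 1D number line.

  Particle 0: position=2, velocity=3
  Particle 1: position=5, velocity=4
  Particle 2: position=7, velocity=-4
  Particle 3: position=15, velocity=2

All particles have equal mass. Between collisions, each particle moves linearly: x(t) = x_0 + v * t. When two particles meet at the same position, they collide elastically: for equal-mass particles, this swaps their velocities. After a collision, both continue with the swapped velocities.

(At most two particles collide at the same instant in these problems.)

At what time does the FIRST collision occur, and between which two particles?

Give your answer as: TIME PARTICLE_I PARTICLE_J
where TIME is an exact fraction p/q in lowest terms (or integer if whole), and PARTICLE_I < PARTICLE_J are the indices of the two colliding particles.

Answer: 1/4 1 2

Derivation:
Pair (0,1): pos 2,5 vel 3,4 -> not approaching (rel speed -1 <= 0)
Pair (1,2): pos 5,7 vel 4,-4 -> gap=2, closing at 8/unit, collide at t=1/4
Pair (2,3): pos 7,15 vel -4,2 -> not approaching (rel speed -6 <= 0)
Earliest collision: t=1/4 between 1 and 2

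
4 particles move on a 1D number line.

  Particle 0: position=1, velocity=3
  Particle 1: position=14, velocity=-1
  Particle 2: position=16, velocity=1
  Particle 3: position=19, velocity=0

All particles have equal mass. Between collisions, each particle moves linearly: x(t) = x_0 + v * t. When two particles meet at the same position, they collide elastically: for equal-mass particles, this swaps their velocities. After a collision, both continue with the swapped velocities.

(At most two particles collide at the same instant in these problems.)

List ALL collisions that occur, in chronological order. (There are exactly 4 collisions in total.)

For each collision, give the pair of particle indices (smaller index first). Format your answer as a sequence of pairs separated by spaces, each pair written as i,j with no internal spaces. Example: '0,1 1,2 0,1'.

Collision at t=3: particles 2 and 3 swap velocities; positions: p0=10 p1=11 p2=19 p3=19; velocities now: v0=3 v1=-1 v2=0 v3=1
Collision at t=13/4: particles 0 and 1 swap velocities; positions: p0=43/4 p1=43/4 p2=19 p3=77/4; velocities now: v0=-1 v1=3 v2=0 v3=1
Collision at t=6: particles 1 and 2 swap velocities; positions: p0=8 p1=19 p2=19 p3=22; velocities now: v0=-1 v1=0 v2=3 v3=1
Collision at t=15/2: particles 2 and 3 swap velocities; positions: p0=13/2 p1=19 p2=47/2 p3=47/2; velocities now: v0=-1 v1=0 v2=1 v3=3

Answer: 2,3 0,1 1,2 2,3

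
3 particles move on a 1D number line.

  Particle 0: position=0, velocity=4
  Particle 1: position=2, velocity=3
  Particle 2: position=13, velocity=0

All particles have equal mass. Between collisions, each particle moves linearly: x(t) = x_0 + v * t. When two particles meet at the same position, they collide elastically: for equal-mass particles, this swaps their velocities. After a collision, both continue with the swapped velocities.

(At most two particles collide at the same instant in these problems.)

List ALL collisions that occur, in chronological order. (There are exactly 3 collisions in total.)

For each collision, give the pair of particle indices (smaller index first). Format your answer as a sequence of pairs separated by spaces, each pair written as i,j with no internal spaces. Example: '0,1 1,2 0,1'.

Collision at t=2: particles 0 and 1 swap velocities; positions: p0=8 p1=8 p2=13; velocities now: v0=3 v1=4 v2=0
Collision at t=13/4: particles 1 and 2 swap velocities; positions: p0=47/4 p1=13 p2=13; velocities now: v0=3 v1=0 v2=4
Collision at t=11/3: particles 0 and 1 swap velocities; positions: p0=13 p1=13 p2=44/3; velocities now: v0=0 v1=3 v2=4

Answer: 0,1 1,2 0,1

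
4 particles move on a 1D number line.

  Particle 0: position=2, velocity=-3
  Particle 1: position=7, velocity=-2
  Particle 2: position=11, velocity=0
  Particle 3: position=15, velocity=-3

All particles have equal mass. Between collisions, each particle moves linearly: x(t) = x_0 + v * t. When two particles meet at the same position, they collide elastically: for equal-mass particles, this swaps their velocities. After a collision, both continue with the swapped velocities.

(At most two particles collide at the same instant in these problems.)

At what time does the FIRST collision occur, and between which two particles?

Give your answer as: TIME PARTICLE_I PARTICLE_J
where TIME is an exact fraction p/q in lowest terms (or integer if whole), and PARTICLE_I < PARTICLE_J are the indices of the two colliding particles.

Answer: 4/3 2 3

Derivation:
Pair (0,1): pos 2,7 vel -3,-2 -> not approaching (rel speed -1 <= 0)
Pair (1,2): pos 7,11 vel -2,0 -> not approaching (rel speed -2 <= 0)
Pair (2,3): pos 11,15 vel 0,-3 -> gap=4, closing at 3/unit, collide at t=4/3
Earliest collision: t=4/3 between 2 and 3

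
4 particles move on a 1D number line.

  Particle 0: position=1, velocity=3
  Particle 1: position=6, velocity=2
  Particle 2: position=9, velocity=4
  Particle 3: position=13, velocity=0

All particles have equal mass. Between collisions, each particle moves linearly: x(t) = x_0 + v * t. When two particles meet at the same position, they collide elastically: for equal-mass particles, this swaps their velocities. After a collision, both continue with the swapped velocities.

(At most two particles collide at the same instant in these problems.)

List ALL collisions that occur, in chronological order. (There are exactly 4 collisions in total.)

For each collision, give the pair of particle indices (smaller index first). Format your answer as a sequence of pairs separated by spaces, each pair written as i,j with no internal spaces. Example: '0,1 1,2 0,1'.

Answer: 2,3 1,2 0,1 1,2

Derivation:
Collision at t=1: particles 2 and 3 swap velocities; positions: p0=4 p1=8 p2=13 p3=13; velocities now: v0=3 v1=2 v2=0 v3=4
Collision at t=7/2: particles 1 and 2 swap velocities; positions: p0=23/2 p1=13 p2=13 p3=23; velocities now: v0=3 v1=0 v2=2 v3=4
Collision at t=4: particles 0 and 1 swap velocities; positions: p0=13 p1=13 p2=14 p3=25; velocities now: v0=0 v1=3 v2=2 v3=4
Collision at t=5: particles 1 and 2 swap velocities; positions: p0=13 p1=16 p2=16 p3=29; velocities now: v0=0 v1=2 v2=3 v3=4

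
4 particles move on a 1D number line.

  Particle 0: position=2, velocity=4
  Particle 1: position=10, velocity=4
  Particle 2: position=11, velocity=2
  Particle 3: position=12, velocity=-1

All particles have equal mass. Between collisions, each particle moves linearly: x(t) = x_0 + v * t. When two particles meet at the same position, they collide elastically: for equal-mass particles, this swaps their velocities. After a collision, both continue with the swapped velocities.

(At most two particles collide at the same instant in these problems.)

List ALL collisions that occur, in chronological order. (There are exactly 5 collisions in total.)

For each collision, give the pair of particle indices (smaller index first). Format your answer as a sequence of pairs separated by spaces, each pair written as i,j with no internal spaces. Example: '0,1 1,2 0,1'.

Answer: 2,3 1,2 2,3 0,1 1,2

Derivation:
Collision at t=1/3: particles 2 and 3 swap velocities; positions: p0=10/3 p1=34/3 p2=35/3 p3=35/3; velocities now: v0=4 v1=4 v2=-1 v3=2
Collision at t=2/5: particles 1 and 2 swap velocities; positions: p0=18/5 p1=58/5 p2=58/5 p3=59/5; velocities now: v0=4 v1=-1 v2=4 v3=2
Collision at t=1/2: particles 2 and 3 swap velocities; positions: p0=4 p1=23/2 p2=12 p3=12; velocities now: v0=4 v1=-1 v2=2 v3=4
Collision at t=2: particles 0 and 1 swap velocities; positions: p0=10 p1=10 p2=15 p3=18; velocities now: v0=-1 v1=4 v2=2 v3=4
Collision at t=9/2: particles 1 and 2 swap velocities; positions: p0=15/2 p1=20 p2=20 p3=28; velocities now: v0=-1 v1=2 v2=4 v3=4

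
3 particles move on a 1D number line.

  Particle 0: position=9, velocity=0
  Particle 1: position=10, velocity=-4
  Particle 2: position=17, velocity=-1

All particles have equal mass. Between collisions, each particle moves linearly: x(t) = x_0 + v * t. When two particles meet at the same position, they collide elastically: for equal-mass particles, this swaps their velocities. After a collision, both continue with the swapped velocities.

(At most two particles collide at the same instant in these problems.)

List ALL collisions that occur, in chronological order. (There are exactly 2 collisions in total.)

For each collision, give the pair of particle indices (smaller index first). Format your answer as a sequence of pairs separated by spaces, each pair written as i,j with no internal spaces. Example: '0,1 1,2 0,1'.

Answer: 0,1 1,2

Derivation:
Collision at t=1/4: particles 0 and 1 swap velocities; positions: p0=9 p1=9 p2=67/4; velocities now: v0=-4 v1=0 v2=-1
Collision at t=8: particles 1 and 2 swap velocities; positions: p0=-22 p1=9 p2=9; velocities now: v0=-4 v1=-1 v2=0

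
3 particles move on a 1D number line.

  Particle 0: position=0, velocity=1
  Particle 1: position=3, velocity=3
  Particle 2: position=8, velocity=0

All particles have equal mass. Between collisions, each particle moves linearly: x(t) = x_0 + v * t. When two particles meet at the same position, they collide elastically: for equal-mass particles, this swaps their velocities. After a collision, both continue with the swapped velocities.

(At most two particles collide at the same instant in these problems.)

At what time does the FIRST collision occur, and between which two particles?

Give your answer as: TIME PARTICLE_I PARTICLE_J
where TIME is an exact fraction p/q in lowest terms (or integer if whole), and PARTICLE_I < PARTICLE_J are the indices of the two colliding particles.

Pair (0,1): pos 0,3 vel 1,3 -> not approaching (rel speed -2 <= 0)
Pair (1,2): pos 3,8 vel 3,0 -> gap=5, closing at 3/unit, collide at t=5/3
Earliest collision: t=5/3 between 1 and 2

Answer: 5/3 1 2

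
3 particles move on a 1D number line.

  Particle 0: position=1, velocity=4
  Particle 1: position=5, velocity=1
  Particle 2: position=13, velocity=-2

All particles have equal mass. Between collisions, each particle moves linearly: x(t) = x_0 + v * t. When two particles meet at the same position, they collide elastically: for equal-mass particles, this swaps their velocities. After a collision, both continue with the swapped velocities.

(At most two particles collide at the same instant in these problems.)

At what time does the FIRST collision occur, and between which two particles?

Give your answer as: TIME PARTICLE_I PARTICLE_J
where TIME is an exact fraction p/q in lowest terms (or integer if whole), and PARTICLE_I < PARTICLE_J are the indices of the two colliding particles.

Answer: 4/3 0 1

Derivation:
Pair (0,1): pos 1,5 vel 4,1 -> gap=4, closing at 3/unit, collide at t=4/3
Pair (1,2): pos 5,13 vel 1,-2 -> gap=8, closing at 3/unit, collide at t=8/3
Earliest collision: t=4/3 between 0 and 1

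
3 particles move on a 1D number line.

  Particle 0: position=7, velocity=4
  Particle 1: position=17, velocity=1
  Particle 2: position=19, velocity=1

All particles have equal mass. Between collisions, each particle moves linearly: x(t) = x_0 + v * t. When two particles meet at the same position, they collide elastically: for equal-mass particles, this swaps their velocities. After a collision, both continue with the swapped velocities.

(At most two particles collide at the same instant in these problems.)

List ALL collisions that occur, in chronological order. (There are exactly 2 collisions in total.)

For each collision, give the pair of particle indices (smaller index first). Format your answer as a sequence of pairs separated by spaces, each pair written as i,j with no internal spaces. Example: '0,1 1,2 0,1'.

Collision at t=10/3: particles 0 and 1 swap velocities; positions: p0=61/3 p1=61/3 p2=67/3; velocities now: v0=1 v1=4 v2=1
Collision at t=4: particles 1 and 2 swap velocities; positions: p0=21 p1=23 p2=23; velocities now: v0=1 v1=1 v2=4

Answer: 0,1 1,2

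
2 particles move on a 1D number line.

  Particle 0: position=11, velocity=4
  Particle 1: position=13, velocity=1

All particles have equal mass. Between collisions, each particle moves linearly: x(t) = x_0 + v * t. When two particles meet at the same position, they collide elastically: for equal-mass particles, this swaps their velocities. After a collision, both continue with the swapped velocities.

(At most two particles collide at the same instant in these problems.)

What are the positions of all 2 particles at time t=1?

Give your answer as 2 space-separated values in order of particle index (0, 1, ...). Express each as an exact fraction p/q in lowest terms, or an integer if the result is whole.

Collision at t=2/3: particles 0 and 1 swap velocities; positions: p0=41/3 p1=41/3; velocities now: v0=1 v1=4
Advance to t=1 (no further collisions before then); velocities: v0=1 v1=4; positions = 14 15

Answer: 14 15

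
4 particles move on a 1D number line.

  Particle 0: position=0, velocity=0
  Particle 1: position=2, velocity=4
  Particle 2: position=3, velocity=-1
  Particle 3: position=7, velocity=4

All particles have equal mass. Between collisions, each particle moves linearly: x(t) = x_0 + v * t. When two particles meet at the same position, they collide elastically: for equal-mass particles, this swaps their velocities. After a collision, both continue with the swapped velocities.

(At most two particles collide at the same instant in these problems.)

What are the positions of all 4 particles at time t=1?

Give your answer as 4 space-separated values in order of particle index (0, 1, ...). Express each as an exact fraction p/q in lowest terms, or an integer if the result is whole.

Collision at t=1/5: particles 1 and 2 swap velocities; positions: p0=0 p1=14/5 p2=14/5 p3=39/5; velocities now: v0=0 v1=-1 v2=4 v3=4
Advance to t=1 (no further collisions before then); velocities: v0=0 v1=-1 v2=4 v3=4; positions = 0 2 6 11

Answer: 0 2 6 11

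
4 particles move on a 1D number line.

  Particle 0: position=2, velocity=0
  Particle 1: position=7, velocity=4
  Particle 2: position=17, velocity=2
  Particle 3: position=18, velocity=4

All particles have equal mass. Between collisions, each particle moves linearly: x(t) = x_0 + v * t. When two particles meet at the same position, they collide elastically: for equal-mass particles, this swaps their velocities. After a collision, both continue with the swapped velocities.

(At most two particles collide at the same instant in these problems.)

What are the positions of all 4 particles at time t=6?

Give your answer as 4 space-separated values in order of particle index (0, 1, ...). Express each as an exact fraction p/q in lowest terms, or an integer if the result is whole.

Collision at t=5: particles 1 and 2 swap velocities; positions: p0=2 p1=27 p2=27 p3=38; velocities now: v0=0 v1=2 v2=4 v3=4
Advance to t=6 (no further collisions before then); velocities: v0=0 v1=2 v2=4 v3=4; positions = 2 29 31 42

Answer: 2 29 31 42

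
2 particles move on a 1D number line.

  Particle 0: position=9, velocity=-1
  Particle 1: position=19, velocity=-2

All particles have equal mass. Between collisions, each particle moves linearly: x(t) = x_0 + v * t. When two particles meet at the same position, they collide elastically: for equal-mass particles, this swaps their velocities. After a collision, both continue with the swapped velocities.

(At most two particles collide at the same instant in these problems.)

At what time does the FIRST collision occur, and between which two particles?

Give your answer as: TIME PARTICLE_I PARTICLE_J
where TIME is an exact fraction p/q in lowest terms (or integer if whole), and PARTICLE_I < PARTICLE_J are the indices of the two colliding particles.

Answer: 10 0 1

Derivation:
Pair (0,1): pos 9,19 vel -1,-2 -> gap=10, closing at 1/unit, collide at t=10
Earliest collision: t=10 between 0 and 1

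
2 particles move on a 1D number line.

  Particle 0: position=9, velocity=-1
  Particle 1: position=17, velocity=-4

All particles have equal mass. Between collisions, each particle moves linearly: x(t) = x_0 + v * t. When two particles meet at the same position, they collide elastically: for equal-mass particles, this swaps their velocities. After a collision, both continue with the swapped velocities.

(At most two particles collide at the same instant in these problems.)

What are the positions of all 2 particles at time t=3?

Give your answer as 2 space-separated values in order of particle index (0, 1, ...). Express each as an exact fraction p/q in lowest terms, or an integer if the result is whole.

Collision at t=8/3: particles 0 and 1 swap velocities; positions: p0=19/3 p1=19/3; velocities now: v0=-4 v1=-1
Advance to t=3 (no further collisions before then); velocities: v0=-4 v1=-1; positions = 5 6

Answer: 5 6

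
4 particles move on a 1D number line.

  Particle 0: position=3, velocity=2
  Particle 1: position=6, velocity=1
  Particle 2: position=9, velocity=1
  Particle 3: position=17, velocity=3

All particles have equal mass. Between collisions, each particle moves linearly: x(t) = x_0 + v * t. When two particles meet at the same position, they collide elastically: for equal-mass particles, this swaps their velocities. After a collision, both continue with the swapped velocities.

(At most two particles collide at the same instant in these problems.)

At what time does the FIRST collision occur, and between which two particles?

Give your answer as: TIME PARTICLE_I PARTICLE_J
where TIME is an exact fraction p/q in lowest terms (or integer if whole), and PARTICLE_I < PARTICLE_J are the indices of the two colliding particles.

Pair (0,1): pos 3,6 vel 2,1 -> gap=3, closing at 1/unit, collide at t=3
Pair (1,2): pos 6,9 vel 1,1 -> not approaching (rel speed 0 <= 0)
Pair (2,3): pos 9,17 vel 1,3 -> not approaching (rel speed -2 <= 0)
Earliest collision: t=3 between 0 and 1

Answer: 3 0 1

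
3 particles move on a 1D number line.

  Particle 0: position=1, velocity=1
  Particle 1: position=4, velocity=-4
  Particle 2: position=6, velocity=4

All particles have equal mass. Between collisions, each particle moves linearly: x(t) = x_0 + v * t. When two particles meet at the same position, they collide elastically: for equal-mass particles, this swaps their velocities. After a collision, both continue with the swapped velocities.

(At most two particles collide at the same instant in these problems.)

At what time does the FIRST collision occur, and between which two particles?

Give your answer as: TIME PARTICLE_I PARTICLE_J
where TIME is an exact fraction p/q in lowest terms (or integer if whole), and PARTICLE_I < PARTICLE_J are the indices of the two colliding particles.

Answer: 3/5 0 1

Derivation:
Pair (0,1): pos 1,4 vel 1,-4 -> gap=3, closing at 5/unit, collide at t=3/5
Pair (1,2): pos 4,6 vel -4,4 -> not approaching (rel speed -8 <= 0)
Earliest collision: t=3/5 between 0 and 1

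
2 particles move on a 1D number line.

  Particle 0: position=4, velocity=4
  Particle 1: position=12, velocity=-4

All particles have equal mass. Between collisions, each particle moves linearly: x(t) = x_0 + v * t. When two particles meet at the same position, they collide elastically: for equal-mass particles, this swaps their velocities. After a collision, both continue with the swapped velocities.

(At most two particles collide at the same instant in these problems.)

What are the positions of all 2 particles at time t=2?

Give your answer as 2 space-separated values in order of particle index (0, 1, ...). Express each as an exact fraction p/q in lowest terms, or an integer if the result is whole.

Answer: 4 12

Derivation:
Collision at t=1: particles 0 and 1 swap velocities; positions: p0=8 p1=8; velocities now: v0=-4 v1=4
Advance to t=2 (no further collisions before then); velocities: v0=-4 v1=4; positions = 4 12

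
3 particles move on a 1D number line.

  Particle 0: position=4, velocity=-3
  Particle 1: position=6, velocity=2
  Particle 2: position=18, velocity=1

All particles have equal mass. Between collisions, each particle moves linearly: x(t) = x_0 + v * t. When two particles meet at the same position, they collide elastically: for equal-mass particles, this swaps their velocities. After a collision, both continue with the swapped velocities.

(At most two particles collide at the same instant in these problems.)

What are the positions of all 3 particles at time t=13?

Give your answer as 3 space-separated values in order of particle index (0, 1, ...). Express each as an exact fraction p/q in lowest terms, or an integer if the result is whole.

Collision at t=12: particles 1 and 2 swap velocities; positions: p0=-32 p1=30 p2=30; velocities now: v0=-3 v1=1 v2=2
Advance to t=13 (no further collisions before then); velocities: v0=-3 v1=1 v2=2; positions = -35 31 32

Answer: -35 31 32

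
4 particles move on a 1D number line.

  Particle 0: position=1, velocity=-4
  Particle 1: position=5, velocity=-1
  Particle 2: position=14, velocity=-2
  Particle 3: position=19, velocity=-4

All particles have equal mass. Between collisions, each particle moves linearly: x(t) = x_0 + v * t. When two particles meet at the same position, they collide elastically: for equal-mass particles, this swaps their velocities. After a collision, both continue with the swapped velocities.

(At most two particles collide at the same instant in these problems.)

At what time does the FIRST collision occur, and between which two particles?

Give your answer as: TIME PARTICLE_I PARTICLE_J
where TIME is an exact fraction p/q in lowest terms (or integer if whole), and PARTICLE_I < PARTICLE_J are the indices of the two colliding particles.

Answer: 5/2 2 3

Derivation:
Pair (0,1): pos 1,5 vel -4,-1 -> not approaching (rel speed -3 <= 0)
Pair (1,2): pos 5,14 vel -1,-2 -> gap=9, closing at 1/unit, collide at t=9
Pair (2,3): pos 14,19 vel -2,-4 -> gap=5, closing at 2/unit, collide at t=5/2
Earliest collision: t=5/2 between 2 and 3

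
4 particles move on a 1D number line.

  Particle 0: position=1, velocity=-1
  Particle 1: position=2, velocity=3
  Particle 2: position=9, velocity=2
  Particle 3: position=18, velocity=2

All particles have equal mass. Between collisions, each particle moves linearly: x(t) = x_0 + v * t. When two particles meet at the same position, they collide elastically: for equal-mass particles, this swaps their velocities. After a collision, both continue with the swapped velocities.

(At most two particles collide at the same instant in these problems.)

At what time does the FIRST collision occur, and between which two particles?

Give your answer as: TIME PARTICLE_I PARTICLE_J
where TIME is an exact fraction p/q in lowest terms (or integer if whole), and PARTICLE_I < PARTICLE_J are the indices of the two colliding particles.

Answer: 7 1 2

Derivation:
Pair (0,1): pos 1,2 vel -1,3 -> not approaching (rel speed -4 <= 0)
Pair (1,2): pos 2,9 vel 3,2 -> gap=7, closing at 1/unit, collide at t=7
Pair (2,3): pos 9,18 vel 2,2 -> not approaching (rel speed 0 <= 0)
Earliest collision: t=7 between 1 and 2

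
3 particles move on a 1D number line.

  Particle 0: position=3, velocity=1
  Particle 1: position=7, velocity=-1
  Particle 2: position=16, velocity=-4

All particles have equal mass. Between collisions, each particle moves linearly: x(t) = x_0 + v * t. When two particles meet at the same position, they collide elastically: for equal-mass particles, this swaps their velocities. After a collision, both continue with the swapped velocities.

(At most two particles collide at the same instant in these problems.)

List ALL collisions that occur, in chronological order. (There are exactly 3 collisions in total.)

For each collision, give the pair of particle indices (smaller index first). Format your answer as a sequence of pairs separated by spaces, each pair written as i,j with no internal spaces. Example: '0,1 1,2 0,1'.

Collision at t=2: particles 0 and 1 swap velocities; positions: p0=5 p1=5 p2=8; velocities now: v0=-1 v1=1 v2=-4
Collision at t=13/5: particles 1 and 2 swap velocities; positions: p0=22/5 p1=28/5 p2=28/5; velocities now: v0=-1 v1=-4 v2=1
Collision at t=3: particles 0 and 1 swap velocities; positions: p0=4 p1=4 p2=6; velocities now: v0=-4 v1=-1 v2=1

Answer: 0,1 1,2 0,1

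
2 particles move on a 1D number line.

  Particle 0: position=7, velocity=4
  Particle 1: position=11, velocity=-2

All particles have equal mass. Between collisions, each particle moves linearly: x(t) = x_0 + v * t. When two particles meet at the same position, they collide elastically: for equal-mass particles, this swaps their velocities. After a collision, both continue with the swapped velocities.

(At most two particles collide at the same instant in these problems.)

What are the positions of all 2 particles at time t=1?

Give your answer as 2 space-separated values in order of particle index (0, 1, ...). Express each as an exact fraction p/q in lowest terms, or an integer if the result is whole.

Collision at t=2/3: particles 0 and 1 swap velocities; positions: p0=29/3 p1=29/3; velocities now: v0=-2 v1=4
Advance to t=1 (no further collisions before then); velocities: v0=-2 v1=4; positions = 9 11

Answer: 9 11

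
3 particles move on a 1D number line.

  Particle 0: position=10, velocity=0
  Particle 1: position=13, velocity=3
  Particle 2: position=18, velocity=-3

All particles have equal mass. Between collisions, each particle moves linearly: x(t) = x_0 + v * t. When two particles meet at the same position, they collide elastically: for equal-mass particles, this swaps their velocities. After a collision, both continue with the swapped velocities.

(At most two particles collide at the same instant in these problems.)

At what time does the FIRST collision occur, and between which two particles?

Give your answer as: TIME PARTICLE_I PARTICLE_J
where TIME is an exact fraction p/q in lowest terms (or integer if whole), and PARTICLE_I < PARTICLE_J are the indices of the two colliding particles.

Pair (0,1): pos 10,13 vel 0,3 -> not approaching (rel speed -3 <= 0)
Pair (1,2): pos 13,18 vel 3,-3 -> gap=5, closing at 6/unit, collide at t=5/6
Earliest collision: t=5/6 between 1 and 2

Answer: 5/6 1 2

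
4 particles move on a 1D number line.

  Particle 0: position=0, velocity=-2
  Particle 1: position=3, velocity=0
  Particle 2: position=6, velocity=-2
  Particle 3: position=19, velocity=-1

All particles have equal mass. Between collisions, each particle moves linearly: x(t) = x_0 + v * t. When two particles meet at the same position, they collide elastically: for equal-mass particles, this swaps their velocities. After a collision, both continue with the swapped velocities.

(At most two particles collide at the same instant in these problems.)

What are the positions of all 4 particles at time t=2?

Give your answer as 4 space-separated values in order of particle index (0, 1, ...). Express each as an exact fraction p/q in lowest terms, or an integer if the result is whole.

Collision at t=3/2: particles 1 and 2 swap velocities; positions: p0=-3 p1=3 p2=3 p3=35/2; velocities now: v0=-2 v1=-2 v2=0 v3=-1
Advance to t=2 (no further collisions before then); velocities: v0=-2 v1=-2 v2=0 v3=-1; positions = -4 2 3 17

Answer: -4 2 3 17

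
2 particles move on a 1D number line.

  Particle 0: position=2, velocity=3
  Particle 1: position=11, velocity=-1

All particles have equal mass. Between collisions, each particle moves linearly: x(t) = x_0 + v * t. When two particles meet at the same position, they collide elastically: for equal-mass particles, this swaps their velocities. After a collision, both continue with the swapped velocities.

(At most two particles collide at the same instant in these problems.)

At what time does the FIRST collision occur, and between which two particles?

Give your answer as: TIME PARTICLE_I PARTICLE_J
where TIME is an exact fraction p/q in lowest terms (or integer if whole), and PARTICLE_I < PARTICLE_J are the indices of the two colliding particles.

Pair (0,1): pos 2,11 vel 3,-1 -> gap=9, closing at 4/unit, collide at t=9/4
Earliest collision: t=9/4 between 0 and 1

Answer: 9/4 0 1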